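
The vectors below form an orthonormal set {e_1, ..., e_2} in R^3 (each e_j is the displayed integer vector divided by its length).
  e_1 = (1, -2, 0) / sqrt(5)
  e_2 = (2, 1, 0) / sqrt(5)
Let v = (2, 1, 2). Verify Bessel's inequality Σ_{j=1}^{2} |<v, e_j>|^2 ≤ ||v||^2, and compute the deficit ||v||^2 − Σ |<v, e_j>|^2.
Σ |<v, e_j>|^2 = 5; ||v||^2 = 9; deficit = 4

Write each e_j = u_j / sqrt(<u_j, u_j>) where u_j is the displayed integer vector. Then <v, e_j> = <v, u_j> / sqrt(<u_j, u_j>), so |<v, e_j>|^2 = <v, u_j>^2 / <u_j, u_j>.
Coefficients: <v, e_1> = 0/sqrt(5), <v, e_2> = 5/sqrt(5).
Square and sum: Σ |<v, e_j>|^2 = 5.
Compute ||v||^2 = v·v = 9.
Deficit = 9 − 5 = 4 ≥ 0, confirming Bessel's inequality. (The deficit equals ||v − Σ <v,e_j> e_j||^2, the squared distance from v to span{e_j}.)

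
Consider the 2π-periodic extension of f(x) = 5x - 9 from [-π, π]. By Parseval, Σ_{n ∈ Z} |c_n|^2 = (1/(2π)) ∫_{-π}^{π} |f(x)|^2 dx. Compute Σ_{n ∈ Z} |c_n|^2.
Σ |c_n|^2 = 25π^2/3 + 81

Expand and integrate term by term over [-π, π]:
  ∫ (5x)^2 dx = 25·(2π^3/3); ∫ 2·5·(-9)·x dx = 0 (odd integrand); ∫ (-9)^2 dx = 81·2π.
So (1/(2π)) ∫_{-π}^{π} (5x - 9)^2 dx = 25π^2/3 + 81 = 25π^2/3 + 81.
Parseval ⇒ Σ |c_n|^2 = 25π^2/3 + 81.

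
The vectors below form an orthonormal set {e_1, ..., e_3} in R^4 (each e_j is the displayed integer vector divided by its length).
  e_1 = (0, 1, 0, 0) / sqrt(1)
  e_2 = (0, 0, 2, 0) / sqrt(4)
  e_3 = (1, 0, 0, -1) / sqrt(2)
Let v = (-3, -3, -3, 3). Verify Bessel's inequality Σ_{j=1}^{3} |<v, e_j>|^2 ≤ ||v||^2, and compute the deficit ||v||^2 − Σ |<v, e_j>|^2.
Σ |<v, e_j>|^2 = 36; ||v||^2 = 36; deficit = 0

Write each e_j = u_j / sqrt(<u_j, u_j>) where u_j is the displayed integer vector. Then <v, e_j> = <v, u_j> / sqrt(<u_j, u_j>), so |<v, e_j>|^2 = <v, u_j>^2 / <u_j, u_j>.
Coefficients: <v, e_1> = -3/sqrt(1), <v, e_2> = -6/sqrt(4), <v, e_3> = -6/sqrt(2).
Square and sum: Σ |<v, e_j>|^2 = 36.
Compute ||v||^2 = v·v = 36.
Deficit = 36 − 36 = 0 ≥ 0, confirming Bessel's inequality. (The deficit equals ||v − Σ <v,e_j> e_j||^2, the squared distance from v to span{e_j}.)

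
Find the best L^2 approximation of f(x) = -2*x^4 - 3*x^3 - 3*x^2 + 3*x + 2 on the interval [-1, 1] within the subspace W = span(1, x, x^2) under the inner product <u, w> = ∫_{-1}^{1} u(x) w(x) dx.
g(x) = -33*x^2/7 + 6*x/5 + 76/35

The best approximation g ∈ W is the orthogonal projection of f onto W. Writing g = a_0 + a_1 x + a_2 x^2, the coefficients solve the normal equations G · a = b where
  G_{ij} = <φ_i, φ_j> and b_i = <f, φ_i>, with φ_0 = 1, φ_1 = x, φ_2 = x^2.
G =
  [2, 0, 2/3]
  [0, 2/3, 0]
  [2/3, 0, 2/5],
b = (6/5, 4/5, -46/105).
Solving gives a_0 = 76/35, a_1 = 6/5, a_2 = -33/7, so
  g(x) = -33*x^2/7 + 6*x/5 + 76/35.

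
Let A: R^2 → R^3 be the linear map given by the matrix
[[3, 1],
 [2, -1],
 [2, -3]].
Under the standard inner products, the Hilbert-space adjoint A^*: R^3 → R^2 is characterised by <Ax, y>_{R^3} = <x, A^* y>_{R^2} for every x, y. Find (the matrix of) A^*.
A^* = A^T =
[[3, 2, 2],
 [1, -1, -3]]

For real matrices with standard dot products, the defining identity <Ax, y> = <x, A^* y> gives (Ax)^T y = x^T (A^*) y, i.e. x^T A^T y = x^T (A^*) y. Since this holds for all x, y, we must have A^* = A^T. Therefore
A^* =
[[3, 2, 2],
 [1, -1, -3]].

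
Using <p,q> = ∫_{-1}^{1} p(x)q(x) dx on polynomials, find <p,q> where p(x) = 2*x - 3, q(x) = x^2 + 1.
<p,q> = -8

Expand the product: p(x)·q(x) = 2*x^3 - 3*x^2 + 2*x - 3.
∫_{-1}^{1} of each monomial x^k gives [2/(k+1) if k even, 0 if k odd]. Integrating term-by-term (or equivalently evaluating the antiderivative F(x) = x^4/2 - x^3 + x^2 - 3*x at the endpoints):
  F(1) − F(−1) = -5/2 − (11/2) = -8.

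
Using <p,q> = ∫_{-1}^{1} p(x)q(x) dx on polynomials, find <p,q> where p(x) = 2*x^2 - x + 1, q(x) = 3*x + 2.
<p,q> = 14/3

Expand the product: p(x)·q(x) = 6*x^3 + x^2 + x + 2.
∫_{-1}^{1} of each monomial x^k gives [2/(k+1) if k even, 0 if k odd]. Integrating term-by-term (or equivalently evaluating the antiderivative F(x) = 3*x^4/2 + x^3/3 + x^2/2 + 2*x at the endpoints):
  F(1) − F(−1) = 13/3 − (-1/3) = 14/3.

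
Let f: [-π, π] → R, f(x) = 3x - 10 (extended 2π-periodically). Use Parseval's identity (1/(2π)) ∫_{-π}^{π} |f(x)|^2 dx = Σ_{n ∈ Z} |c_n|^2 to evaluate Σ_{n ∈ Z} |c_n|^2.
Σ |c_n|^2 = 3π^2 + 100

Expand and integrate term by term over [-π, π]:
  ∫ (3x)^2 dx = 9·(2π^3/3); ∫ 2·3·(-10)·x dx = 0 (odd integrand); ∫ (-10)^2 dx = 100·2π.
So (1/(2π)) ∫_{-π}^{π} (3x - 10)^2 dx = 9π^2/3 + 100 = 3π^2 + 100.
Parseval ⇒ Σ |c_n|^2 = 3π^2 + 100.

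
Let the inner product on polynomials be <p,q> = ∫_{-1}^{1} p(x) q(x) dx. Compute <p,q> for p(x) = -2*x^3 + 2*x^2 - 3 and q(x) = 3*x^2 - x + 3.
<p,q> = -84/5

Expand the product: p(x)·q(x) = -6*x^5 + 8*x^4 - 8*x^3 - 3*x^2 + 3*x - 9.
∫_{-1}^{1} of each monomial x^k gives [2/(k+1) if k even, 0 if k odd]. Integrating term-by-term (or equivalently evaluating the antiderivative F(x) = -x^6 + 8*x^5/5 - 2*x^4 - x^3 + 3*x^2/2 - 9*x at the endpoints):
  F(1) − F(−1) = -99/10 − (69/10) = -84/5.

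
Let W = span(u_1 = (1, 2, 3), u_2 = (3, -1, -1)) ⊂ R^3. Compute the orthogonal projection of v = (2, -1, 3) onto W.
proj_W(v) = (329/150, 14/15, 247/150)

Set up U = [u_1 | ... | u_2] ∈ R^(3×2). The projector onto W = col(U) is P = U (U^T U)^(-1) U^T.
Compute U^T U =
  [14, -2]
  [-2, 11],
and U^T v = (9, 4).
Solve U^T U · c = U^T v for the coefficients: c = (107/150, 37/75). The projection is proj_W(v) = U c.
Check: (v - proj_W(v)) · u_1 = 0  (should be 0).
Check: (v - proj_W(v)) · u_2 = 0  (should be 0).
Result: proj_W(v) = (329/150, 14/15, 247/150).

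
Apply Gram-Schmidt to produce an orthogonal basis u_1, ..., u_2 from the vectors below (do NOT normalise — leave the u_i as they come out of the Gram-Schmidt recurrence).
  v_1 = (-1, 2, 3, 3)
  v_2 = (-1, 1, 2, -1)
Orthogonal basis:
  u_1 = (-1, 2, 3, 3)
  u_2 = (-17/23, 11/23, 28/23, -41/23)

Apply the Gram-Schmidt recurrence
  u_1 = v_1
  u_i = v_i − Σ_{j<i} ((v_i · u_j) / (u_j · u_j)) · u_j.

Step by step this gives:
  u_1 = (-1, 2, 3, 3)
  u_2 = (-17/23, 11/23, 28/23, -41/23)

Orthogonality check:
  u_2 · u_1 = 0 (should be 0)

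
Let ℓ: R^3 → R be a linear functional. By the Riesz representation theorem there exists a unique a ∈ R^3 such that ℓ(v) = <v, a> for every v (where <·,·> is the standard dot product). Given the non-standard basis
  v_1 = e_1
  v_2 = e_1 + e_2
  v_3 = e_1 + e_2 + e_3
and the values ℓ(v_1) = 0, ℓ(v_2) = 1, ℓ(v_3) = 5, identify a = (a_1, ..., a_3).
a = (0, 1, 4)

Write a = (a_1, ..., a_3) in the standard basis. For each basis vector v_i, ℓ(v_i) = <v_i, a> is a linear equation in the a_j's. Collect the n equations into a matrix system V a = ℓ, where row i of V is v_i (expressed in the standard basis). Since V is invertible (lower-triangular with 1s on the diagonal, up to permutation), solve by back-substitution:
  V =
[[1, 0, 0],
 [1, 1, 0],
 [1, 1, 1]]
  V a = (0, 1, 5)
Solving gives a = (0, 1, 4).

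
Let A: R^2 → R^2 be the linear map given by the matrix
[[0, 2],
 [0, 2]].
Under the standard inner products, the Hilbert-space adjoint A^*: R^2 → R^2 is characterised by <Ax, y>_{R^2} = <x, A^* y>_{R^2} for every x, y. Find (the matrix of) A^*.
A^* = A^T =
[[0, 0],
 [2, 2]]

For real matrices with standard dot products, the defining identity <Ax, y> = <x, A^* y> gives (Ax)^T y = x^T (A^*) y, i.e. x^T A^T y = x^T (A^*) y. Since this holds for all x, y, we must have A^* = A^T. Therefore
A^* =
[[0, 0],
 [2, 2]].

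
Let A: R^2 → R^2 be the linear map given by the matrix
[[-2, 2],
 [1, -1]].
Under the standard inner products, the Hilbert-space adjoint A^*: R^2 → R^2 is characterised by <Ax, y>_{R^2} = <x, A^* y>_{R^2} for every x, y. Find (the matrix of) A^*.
A^* = A^T =
[[-2, 1],
 [2, -1]]

For real matrices with standard dot products, the defining identity <Ax, y> = <x, A^* y> gives (Ax)^T y = x^T (A^*) y, i.e. x^T A^T y = x^T (A^*) y. Since this holds for all x, y, we must have A^* = A^T. Therefore
A^* =
[[-2, 1],
 [2, -1]].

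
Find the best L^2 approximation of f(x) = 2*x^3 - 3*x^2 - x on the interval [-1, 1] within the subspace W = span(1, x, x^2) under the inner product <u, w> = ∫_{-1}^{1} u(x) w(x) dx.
g(x) = -3*x^2 + x/5

The best approximation g ∈ W is the orthogonal projection of f onto W. Writing g = a_0 + a_1 x + a_2 x^2, the coefficients solve the normal equations G · a = b where
  G_{ij} = <φ_i, φ_j> and b_i = <f, φ_i>, with φ_0 = 1, φ_1 = x, φ_2 = x^2.
G =
  [2, 0, 2/3]
  [0, 2/3, 0]
  [2/3, 0, 2/5],
b = (-2, 2/15, -6/5).
Solving gives a_0 = 0, a_1 = 1/5, a_2 = -3, so
  g(x) = -3*x^2 + x/5.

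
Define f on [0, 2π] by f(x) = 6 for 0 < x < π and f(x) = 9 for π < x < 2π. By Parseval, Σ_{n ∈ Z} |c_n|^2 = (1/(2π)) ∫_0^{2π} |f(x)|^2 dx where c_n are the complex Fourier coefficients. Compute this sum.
Σ |c_n|^2 = 117/2

Parseval equates the L^2 energy of f (normalised by 1/(2π)) with the ℓ^2 sum of its Fourier coefficients: (1/(2π)) ∫_0^{2π} |f|^2 = Σ |c_n|^2.
Compute the left side: (1/(2π)) [∫_0^π 6^2 dx + ∫_π^{2π} 9^2 dx] = (1/(2π)) · (36π + 81π) = (36 + 81)/2 = 117/2.
So Σ_{n ∈ Z} |c_n|^2 = 117/2.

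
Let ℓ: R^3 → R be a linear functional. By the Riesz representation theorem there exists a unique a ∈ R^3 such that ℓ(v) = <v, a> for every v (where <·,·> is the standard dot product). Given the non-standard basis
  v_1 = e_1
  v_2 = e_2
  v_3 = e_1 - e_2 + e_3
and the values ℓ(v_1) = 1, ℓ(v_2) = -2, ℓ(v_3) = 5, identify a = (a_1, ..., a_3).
a = (1, -2, 2)

Write a = (a_1, ..., a_3) in the standard basis. For each basis vector v_i, ℓ(v_i) = <v_i, a> is a linear equation in the a_j's. Collect the n equations into a matrix system V a = ℓ, where row i of V is v_i (expressed in the standard basis). Since V is invertible (lower-triangular with 1s on the diagonal, up to permutation), solve by back-substitution:
  V =
[[1, 0, 0],
 [0, 1, 0],
 [1, -1, 1]]
  V a = (1, -2, 5)
Solving gives a = (1, -2, 2).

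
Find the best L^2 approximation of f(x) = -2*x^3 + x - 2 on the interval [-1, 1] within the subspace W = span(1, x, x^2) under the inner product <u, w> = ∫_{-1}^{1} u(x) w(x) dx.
g(x) = -x/5 - 2

The best approximation g ∈ W is the orthogonal projection of f onto W. Writing g = a_0 + a_1 x + a_2 x^2, the coefficients solve the normal equations G · a = b where
  G_{ij} = <φ_i, φ_j> and b_i = <f, φ_i>, with φ_0 = 1, φ_1 = x, φ_2 = x^2.
G =
  [2, 0, 2/3]
  [0, 2/3, 0]
  [2/3, 0, 2/5],
b = (-4, -2/15, -4/3).
Solving gives a_0 = -2, a_1 = -1/5, a_2 = 0, so
  g(x) = -x/5 - 2.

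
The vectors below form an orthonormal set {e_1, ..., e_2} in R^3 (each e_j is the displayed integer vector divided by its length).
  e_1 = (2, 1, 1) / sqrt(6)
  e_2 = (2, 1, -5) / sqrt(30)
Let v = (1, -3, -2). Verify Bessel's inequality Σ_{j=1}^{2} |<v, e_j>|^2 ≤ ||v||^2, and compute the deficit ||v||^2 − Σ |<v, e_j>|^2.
Σ |<v, e_j>|^2 = 21/5; ||v||^2 = 14; deficit = 49/5

Write each e_j = u_j / sqrt(<u_j, u_j>) where u_j is the displayed integer vector. Then <v, e_j> = <v, u_j> / sqrt(<u_j, u_j>), so |<v, e_j>|^2 = <v, u_j>^2 / <u_j, u_j>.
Coefficients: <v, e_1> = -3/sqrt(6), <v, e_2> = 9/sqrt(30).
Square and sum: Σ |<v, e_j>|^2 = 21/5.
Compute ||v||^2 = v·v = 14.
Deficit = 14 − 21/5 = 49/5 ≥ 0, confirming Bessel's inequality. (The deficit equals ||v − Σ <v,e_j> e_j||^2, the squared distance from v to span{e_j}.)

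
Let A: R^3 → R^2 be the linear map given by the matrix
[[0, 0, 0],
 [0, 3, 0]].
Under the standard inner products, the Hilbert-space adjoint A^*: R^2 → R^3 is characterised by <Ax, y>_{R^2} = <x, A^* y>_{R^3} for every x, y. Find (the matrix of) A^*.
A^* = A^T =
[[0, 0],
 [0, 3],
 [0, 0]]

For real matrices with standard dot products, the defining identity <Ax, y> = <x, A^* y> gives (Ax)^T y = x^T (A^*) y, i.e. x^T A^T y = x^T (A^*) y. Since this holds for all x, y, we must have A^* = A^T. Therefore
A^* =
[[0, 0],
 [0, 3],
 [0, 0]].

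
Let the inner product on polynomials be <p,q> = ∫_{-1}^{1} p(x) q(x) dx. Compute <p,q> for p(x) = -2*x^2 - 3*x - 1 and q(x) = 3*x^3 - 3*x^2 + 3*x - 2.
<p,q> = 22/15

Expand the product: p(x)·q(x) = -6*x^5 - 3*x^4 - 2*x^2 + 3*x + 2.
∫_{-1}^{1} of each monomial x^k gives [2/(k+1) if k even, 0 if k odd]. Integrating term-by-term (or equivalently evaluating the antiderivative F(x) = -x^6 - 3*x^5/5 - 2*x^3/3 + 3*x^2/2 + 2*x at the endpoints):
  F(1) − F(−1) = 37/30 − (-7/30) = 22/15.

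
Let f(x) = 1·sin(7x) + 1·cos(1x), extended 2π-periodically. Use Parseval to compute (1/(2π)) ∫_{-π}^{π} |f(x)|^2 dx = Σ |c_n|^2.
Σ |c_n|^2 = 1

Expand |f|^2 and use orthogonality of {sin(nx), cos(mx)} on [-π, π]:
  ∫_{-π}^{π} sin(nx)^2 dx = π, ∫ cos(mx)^2 dx = π, and cross terms integrate to 0.
So ∫_{-π}^{π} f(x)^2 dx = 1^2 · π + 1^2 · π = (1 + 1)π.
Divide by 2π: (1 + 1)/2 = 1.
By Parseval, this equals Σ |c_n|^2.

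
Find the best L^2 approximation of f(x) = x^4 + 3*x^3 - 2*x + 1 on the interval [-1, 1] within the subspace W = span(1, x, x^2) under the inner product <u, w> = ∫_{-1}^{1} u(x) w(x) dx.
g(x) = 6*x^2/7 - x/5 + 32/35

The best approximation g ∈ W is the orthogonal projection of f onto W. Writing g = a_0 + a_1 x + a_2 x^2, the coefficients solve the normal equations G · a = b where
  G_{ij} = <φ_i, φ_j> and b_i = <f, φ_i>, with φ_0 = 1, φ_1 = x, φ_2 = x^2.
G =
  [2, 0, 2/3]
  [0, 2/3, 0]
  [2/3, 0, 2/5],
b = (12/5, -2/15, 20/21).
Solving gives a_0 = 32/35, a_1 = -1/5, a_2 = 6/7, so
  g(x) = 6*x^2/7 - x/5 + 32/35.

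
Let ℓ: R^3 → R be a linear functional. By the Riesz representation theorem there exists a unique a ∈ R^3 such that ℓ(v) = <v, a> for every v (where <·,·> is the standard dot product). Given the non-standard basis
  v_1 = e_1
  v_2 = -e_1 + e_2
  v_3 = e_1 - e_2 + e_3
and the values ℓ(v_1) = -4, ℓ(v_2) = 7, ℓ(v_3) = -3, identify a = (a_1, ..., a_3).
a = (-4, 3, 4)

Write a = (a_1, ..., a_3) in the standard basis. For each basis vector v_i, ℓ(v_i) = <v_i, a> is a linear equation in the a_j's. Collect the n equations into a matrix system V a = ℓ, where row i of V is v_i (expressed in the standard basis). Since V is invertible (lower-triangular with 1s on the diagonal, up to permutation), solve by back-substitution:
  V =
[[1, 0, 0],
 [-1, 1, 0],
 [1, -1, 1]]
  V a = (-4, 7, -3)
Solving gives a = (-4, 3, 4).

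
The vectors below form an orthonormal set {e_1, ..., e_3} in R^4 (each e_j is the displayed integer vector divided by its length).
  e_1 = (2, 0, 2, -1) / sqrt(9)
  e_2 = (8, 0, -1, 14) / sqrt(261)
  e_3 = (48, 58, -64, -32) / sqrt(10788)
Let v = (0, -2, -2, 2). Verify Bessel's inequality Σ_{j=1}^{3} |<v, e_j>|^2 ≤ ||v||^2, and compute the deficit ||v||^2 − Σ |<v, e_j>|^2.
Σ |<v, e_j>|^2 = 716/93; ||v||^2 = 12; deficit = 400/93

Write each e_j = u_j / sqrt(<u_j, u_j>) where u_j is the displayed integer vector. Then <v, e_j> = <v, u_j> / sqrt(<u_j, u_j>), so |<v, e_j>|^2 = <v, u_j>^2 / <u_j, u_j>.
Coefficients: <v, e_1> = -6/sqrt(9), <v, e_2> = 30/sqrt(261), <v, e_3> = -52/sqrt(10788).
Square and sum: Σ |<v, e_j>|^2 = 716/93.
Compute ||v||^2 = v·v = 12.
Deficit = 12 − 716/93 = 400/93 ≥ 0, confirming Bessel's inequality. (The deficit equals ||v − Σ <v,e_j> e_j||^2, the squared distance from v to span{e_j}.)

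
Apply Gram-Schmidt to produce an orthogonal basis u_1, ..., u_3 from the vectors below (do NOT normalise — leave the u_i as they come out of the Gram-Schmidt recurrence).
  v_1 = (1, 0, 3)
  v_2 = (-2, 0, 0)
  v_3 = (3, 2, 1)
Orthogonal basis:
  u_1 = (1, 0, 3)
  u_2 = (-9/5, 0, 3/5)
  u_3 = (0, 2, 0)

Apply the Gram-Schmidt recurrence
  u_1 = v_1
  u_i = v_i − Σ_{j<i} ((v_i · u_j) / (u_j · u_j)) · u_j.

Step by step this gives:
  u_1 = (1, 0, 3)
  u_2 = (-9/5, 0, 3/5)
  u_3 = (0, 2, 0)

Orthogonality check:
  u_2 · u_1 = 0 (should be 0)
  u_3 · u_1 = 0 (should be 0)
  u_3 · u_2 = 0 (should be 0)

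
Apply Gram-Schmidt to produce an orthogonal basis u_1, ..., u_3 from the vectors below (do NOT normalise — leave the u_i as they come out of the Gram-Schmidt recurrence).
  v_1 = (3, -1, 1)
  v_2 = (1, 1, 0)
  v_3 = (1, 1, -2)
Orthogonal basis:
  u_1 = (3, -1, 1)
  u_2 = (5/11, 13/11, -2/11)
  u_3 = (4/9, -4/9, -16/9)

Apply the Gram-Schmidt recurrence
  u_1 = v_1
  u_i = v_i − Σ_{j<i} ((v_i · u_j) / (u_j · u_j)) · u_j.

Step by step this gives:
  u_1 = (3, -1, 1)
  u_2 = (5/11, 13/11, -2/11)
  u_3 = (4/9, -4/9, -16/9)

Orthogonality check:
  u_2 · u_1 = 0 (should be 0)
  u_3 · u_1 = 0 (should be 0)
  u_3 · u_2 = 0 (should be 0)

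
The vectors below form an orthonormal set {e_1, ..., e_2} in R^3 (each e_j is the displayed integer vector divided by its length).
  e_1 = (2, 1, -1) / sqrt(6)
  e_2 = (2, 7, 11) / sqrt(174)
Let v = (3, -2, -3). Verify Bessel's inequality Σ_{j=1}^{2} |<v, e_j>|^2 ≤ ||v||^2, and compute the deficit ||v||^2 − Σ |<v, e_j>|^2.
Σ |<v, e_j>|^2 = 517/29; ||v||^2 = 22; deficit = 121/29

Write each e_j = u_j / sqrt(<u_j, u_j>) where u_j is the displayed integer vector. Then <v, e_j> = <v, u_j> / sqrt(<u_j, u_j>), so |<v, e_j>|^2 = <v, u_j>^2 / <u_j, u_j>.
Coefficients: <v, e_1> = 7/sqrt(6), <v, e_2> = -41/sqrt(174).
Square and sum: Σ |<v, e_j>|^2 = 517/29.
Compute ||v||^2 = v·v = 22.
Deficit = 22 − 517/29 = 121/29 ≥ 0, confirming Bessel's inequality. (The deficit equals ||v − Σ <v,e_j> e_j||^2, the squared distance from v to span{e_j}.)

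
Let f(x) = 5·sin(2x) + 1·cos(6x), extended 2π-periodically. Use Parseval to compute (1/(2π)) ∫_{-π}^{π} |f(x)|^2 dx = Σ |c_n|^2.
Σ |c_n|^2 = 13

Expand |f|^2 and use orthogonality of {sin(nx), cos(mx)} on [-π, π]:
  ∫_{-π}^{π} sin(nx)^2 dx = π, ∫ cos(mx)^2 dx = π, and cross terms integrate to 0.
So ∫_{-π}^{π} f(x)^2 dx = 5^2 · π + 1^2 · π = (25 + 1)π.
Divide by 2π: (25 + 1)/2 = 13.
By Parseval, this equals Σ |c_n|^2.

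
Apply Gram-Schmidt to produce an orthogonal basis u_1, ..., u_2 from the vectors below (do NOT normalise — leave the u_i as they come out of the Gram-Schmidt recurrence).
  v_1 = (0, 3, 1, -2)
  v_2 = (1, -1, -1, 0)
Orthogonal basis:
  u_1 = (0, 3, 1, -2)
  u_2 = (1, -1/7, -5/7, -4/7)

Apply the Gram-Schmidt recurrence
  u_1 = v_1
  u_i = v_i − Σ_{j<i} ((v_i · u_j) / (u_j · u_j)) · u_j.

Step by step this gives:
  u_1 = (0, 3, 1, -2)
  u_2 = (1, -1/7, -5/7, -4/7)

Orthogonality check:
  u_2 · u_1 = 0 (should be 0)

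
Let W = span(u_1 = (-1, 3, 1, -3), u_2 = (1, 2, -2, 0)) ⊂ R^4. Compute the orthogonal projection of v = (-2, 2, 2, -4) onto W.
proj_W(v) = (-310/171, 400/171, 416/171, -68/19)

Set up U = [u_1 | ... | u_2] ∈ R^(4×2). The projector onto W = col(U) is P = U (U^T U)^(-1) U^T.
Compute U^T U =
  [20, 3]
  [3, 9],
and U^T v = (22, -2).
Solve U^T U · c = U^T v for the coefficients: c = (68/57, -106/171). The projection is proj_W(v) = U c.
Check: (v - proj_W(v)) · u_1 = 0  (should be 0).
Check: (v - proj_W(v)) · u_2 = 0  (should be 0).
Result: proj_W(v) = (-310/171, 400/171, 416/171, -68/19).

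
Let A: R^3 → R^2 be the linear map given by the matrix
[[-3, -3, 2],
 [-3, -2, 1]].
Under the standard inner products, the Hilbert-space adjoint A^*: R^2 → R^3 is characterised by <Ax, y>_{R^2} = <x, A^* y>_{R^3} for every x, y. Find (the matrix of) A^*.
A^* = A^T =
[[-3, -3],
 [-3, -2],
 [2, 1]]

For real matrices with standard dot products, the defining identity <Ax, y> = <x, A^* y> gives (Ax)^T y = x^T (A^*) y, i.e. x^T A^T y = x^T (A^*) y. Since this holds for all x, y, we must have A^* = A^T. Therefore
A^* =
[[-3, -3],
 [-3, -2],
 [2, 1]].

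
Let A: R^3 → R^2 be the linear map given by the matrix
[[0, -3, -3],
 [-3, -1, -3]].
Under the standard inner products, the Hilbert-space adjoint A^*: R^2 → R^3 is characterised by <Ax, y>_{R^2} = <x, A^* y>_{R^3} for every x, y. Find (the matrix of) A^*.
A^* = A^T =
[[0, -3],
 [-3, -1],
 [-3, -3]]

For real matrices with standard dot products, the defining identity <Ax, y> = <x, A^* y> gives (Ax)^T y = x^T (A^*) y, i.e. x^T A^T y = x^T (A^*) y. Since this holds for all x, y, we must have A^* = A^T. Therefore
A^* =
[[0, -3],
 [-3, -1],
 [-3, -3]].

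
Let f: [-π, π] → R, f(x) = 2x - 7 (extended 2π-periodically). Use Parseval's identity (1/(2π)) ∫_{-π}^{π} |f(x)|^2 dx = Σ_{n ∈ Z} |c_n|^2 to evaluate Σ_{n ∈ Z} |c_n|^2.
Σ |c_n|^2 = 4π^2/3 + 49

Expand and integrate term by term over [-π, π]:
  ∫ (2x)^2 dx = 4·(2π^3/3); ∫ 2·2·(-7)·x dx = 0 (odd integrand); ∫ (-7)^2 dx = 49·2π.
So (1/(2π)) ∫_{-π}^{π} (2x - 7)^2 dx = 4π^2/3 + 49 = 4π^2/3 + 49.
Parseval ⇒ Σ |c_n|^2 = 4π^2/3 + 49.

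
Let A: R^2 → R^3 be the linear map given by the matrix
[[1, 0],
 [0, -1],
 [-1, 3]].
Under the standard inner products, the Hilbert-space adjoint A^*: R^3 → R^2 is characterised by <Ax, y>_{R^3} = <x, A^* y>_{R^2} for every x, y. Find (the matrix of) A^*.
A^* = A^T =
[[1, 0, -1],
 [0, -1, 3]]

For real matrices with standard dot products, the defining identity <Ax, y> = <x, A^* y> gives (Ax)^T y = x^T (A^*) y, i.e. x^T A^T y = x^T (A^*) y. Since this holds for all x, y, we must have A^* = A^T. Therefore
A^* =
[[1, 0, -1],
 [0, -1, 3]].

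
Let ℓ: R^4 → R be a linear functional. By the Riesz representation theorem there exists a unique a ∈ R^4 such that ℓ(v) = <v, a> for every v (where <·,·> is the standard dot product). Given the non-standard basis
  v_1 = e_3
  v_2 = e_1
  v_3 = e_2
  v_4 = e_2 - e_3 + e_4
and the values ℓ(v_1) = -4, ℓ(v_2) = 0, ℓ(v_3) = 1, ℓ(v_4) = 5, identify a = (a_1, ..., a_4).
a = (0, 1, -4, 0)

Write a = (a_1, ..., a_4) in the standard basis. For each basis vector v_i, ℓ(v_i) = <v_i, a> is a linear equation in the a_j's. Collect the n equations into a matrix system V a = ℓ, where row i of V is v_i (expressed in the standard basis). Since V is invertible (lower-triangular with 1s on the diagonal, up to permutation), solve by back-substitution:
  V =
[[0, 0, 1, 0],
 [1, 0, 0, 0],
 [0, 1, 0, 0],
 [0, 1, -1, 1]]
  V a = (-4, 0, 1, 5)
Solving gives a = (0, 1, -4, 0).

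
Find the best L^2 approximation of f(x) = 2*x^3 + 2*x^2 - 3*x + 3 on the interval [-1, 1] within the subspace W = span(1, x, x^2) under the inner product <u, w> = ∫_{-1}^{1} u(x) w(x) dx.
g(x) = 2*x^2 - 9*x/5 + 3

The best approximation g ∈ W is the orthogonal projection of f onto W. Writing g = a_0 + a_1 x + a_2 x^2, the coefficients solve the normal equations G · a = b where
  G_{ij} = <φ_i, φ_j> and b_i = <f, φ_i>, with φ_0 = 1, φ_1 = x, φ_2 = x^2.
G =
  [2, 0, 2/3]
  [0, 2/3, 0]
  [2/3, 0, 2/5],
b = (22/3, -6/5, 14/5).
Solving gives a_0 = 3, a_1 = -9/5, a_2 = 2, so
  g(x) = 2*x^2 - 9*x/5 + 3.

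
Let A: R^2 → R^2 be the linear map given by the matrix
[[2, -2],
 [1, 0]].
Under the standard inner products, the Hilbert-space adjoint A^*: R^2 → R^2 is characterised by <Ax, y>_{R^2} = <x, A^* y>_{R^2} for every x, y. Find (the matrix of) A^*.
A^* = A^T =
[[2, 1],
 [-2, 0]]

For real matrices with standard dot products, the defining identity <Ax, y> = <x, A^* y> gives (Ax)^T y = x^T (A^*) y, i.e. x^T A^T y = x^T (A^*) y. Since this holds for all x, y, we must have A^* = A^T. Therefore
A^* =
[[2, 1],
 [-2, 0]].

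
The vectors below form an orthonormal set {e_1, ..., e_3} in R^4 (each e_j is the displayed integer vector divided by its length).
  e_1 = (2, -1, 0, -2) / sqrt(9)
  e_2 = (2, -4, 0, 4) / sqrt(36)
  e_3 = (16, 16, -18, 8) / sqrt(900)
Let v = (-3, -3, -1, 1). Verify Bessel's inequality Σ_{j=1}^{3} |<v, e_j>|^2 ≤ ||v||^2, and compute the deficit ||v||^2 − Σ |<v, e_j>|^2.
Σ |<v, e_j>|^2 = 11; ||v||^2 = 20; deficit = 9

Write each e_j = u_j / sqrt(<u_j, u_j>) where u_j is the displayed integer vector. Then <v, e_j> = <v, u_j> / sqrt(<u_j, u_j>), so |<v, e_j>|^2 = <v, u_j>^2 / <u_j, u_j>.
Coefficients: <v, e_1> = -5/sqrt(9), <v, e_2> = 10/sqrt(36), <v, e_3> = -70/sqrt(900).
Square and sum: Σ |<v, e_j>|^2 = 11.
Compute ||v||^2 = v·v = 20.
Deficit = 20 − 11 = 9 ≥ 0, confirming Bessel's inequality. (The deficit equals ||v − Σ <v,e_j> e_j||^2, the squared distance from v to span{e_j}.)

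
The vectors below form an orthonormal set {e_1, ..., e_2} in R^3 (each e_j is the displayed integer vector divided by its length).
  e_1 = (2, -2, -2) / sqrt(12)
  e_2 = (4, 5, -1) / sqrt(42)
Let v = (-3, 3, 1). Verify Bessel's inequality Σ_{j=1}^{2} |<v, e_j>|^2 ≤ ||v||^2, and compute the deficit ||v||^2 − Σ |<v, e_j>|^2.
Σ |<v, e_j>|^2 = 115/7; ||v||^2 = 19; deficit = 18/7

Write each e_j = u_j / sqrt(<u_j, u_j>) where u_j is the displayed integer vector. Then <v, e_j> = <v, u_j> / sqrt(<u_j, u_j>), so |<v, e_j>|^2 = <v, u_j>^2 / <u_j, u_j>.
Coefficients: <v, e_1> = -14/sqrt(12), <v, e_2> = 2/sqrt(42).
Square and sum: Σ |<v, e_j>|^2 = 115/7.
Compute ||v||^2 = v·v = 19.
Deficit = 19 − 115/7 = 18/7 ≥ 0, confirming Bessel's inequality. (The deficit equals ||v − Σ <v,e_j> e_j||^2, the squared distance from v to span{e_j}.)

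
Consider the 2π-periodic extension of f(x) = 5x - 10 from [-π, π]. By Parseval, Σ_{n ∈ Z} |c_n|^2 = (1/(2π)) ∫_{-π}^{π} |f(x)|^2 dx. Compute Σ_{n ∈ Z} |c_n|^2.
Σ |c_n|^2 = 25π^2/3 + 100

Expand and integrate term by term over [-π, π]:
  ∫ (5x)^2 dx = 25·(2π^3/3); ∫ 2·5·(-10)·x dx = 0 (odd integrand); ∫ (-10)^2 dx = 100·2π.
So (1/(2π)) ∫_{-π}^{π} (5x - 10)^2 dx = 25π^2/3 + 100 = 25π^2/3 + 100.
Parseval ⇒ Σ |c_n|^2 = 25π^2/3 + 100.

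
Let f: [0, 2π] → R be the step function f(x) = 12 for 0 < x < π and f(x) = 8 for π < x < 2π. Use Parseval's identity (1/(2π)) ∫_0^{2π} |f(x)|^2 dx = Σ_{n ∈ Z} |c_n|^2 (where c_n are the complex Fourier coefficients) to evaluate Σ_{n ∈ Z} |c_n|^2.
Σ |c_n|^2 = 104

Parseval equates the L^2 energy of f (normalised by 1/(2π)) with the ℓ^2 sum of its Fourier coefficients: (1/(2π)) ∫_0^{2π} |f|^2 = Σ |c_n|^2.
Compute the left side: (1/(2π)) [∫_0^π 12^2 dx + ∫_π^{2π} 8^2 dx] = (1/(2π)) · (144π + 64π) = (144 + 64)/2 = 104.
So Σ_{n ∈ Z} |c_n|^2 = 104.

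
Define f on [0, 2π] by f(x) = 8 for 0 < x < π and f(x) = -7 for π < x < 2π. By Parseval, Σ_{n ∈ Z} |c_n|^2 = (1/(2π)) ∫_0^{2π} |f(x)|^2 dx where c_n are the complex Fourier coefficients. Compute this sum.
Σ |c_n|^2 = 113/2

Parseval equates the L^2 energy of f (normalised by 1/(2π)) with the ℓ^2 sum of its Fourier coefficients: (1/(2π)) ∫_0^{2π} |f|^2 = Σ |c_n|^2.
Compute the left side: (1/(2π)) [∫_0^π 8^2 dx + ∫_π^{2π} (-7)^2 dx] = (1/(2π)) · (64π + 49π) = (64 + 49)/2 = 113/2.
So Σ_{n ∈ Z} |c_n|^2 = 113/2.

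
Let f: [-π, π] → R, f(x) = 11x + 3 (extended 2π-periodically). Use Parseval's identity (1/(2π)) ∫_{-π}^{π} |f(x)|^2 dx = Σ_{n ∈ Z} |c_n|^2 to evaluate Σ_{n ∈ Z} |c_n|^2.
Σ |c_n|^2 = 121π^2/3 + 9

Expand and integrate term by term over [-π, π]:
  ∫ (11x)^2 dx = 121·(2π^3/3); ∫ 2·11·(3)·x dx = 0 (odd integrand); ∫ 3^2 dx = 9·2π.
So (1/(2π)) ∫_{-π}^{π} (11x + 3)^2 dx = 121π^2/3 + 9 = 121π^2/3 + 9.
Parseval ⇒ Σ |c_n|^2 = 121π^2/3 + 9.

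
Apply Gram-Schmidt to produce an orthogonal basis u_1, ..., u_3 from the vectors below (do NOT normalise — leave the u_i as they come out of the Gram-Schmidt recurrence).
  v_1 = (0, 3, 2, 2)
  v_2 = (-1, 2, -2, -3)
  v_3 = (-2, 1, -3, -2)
Orthogonal basis:
  u_1 = (0, 3, 2, 2)
  u_2 = (-1, 46/17, -26/17, -43/17)
  u_3 = (-168/145, -6/145, -129/145, 138/145)

Apply the Gram-Schmidt recurrence
  u_1 = v_1
  u_i = v_i − Σ_{j<i} ((v_i · u_j) / (u_j · u_j)) · u_j.

Step by step this gives:
  u_1 = (0, 3, 2, 2)
  u_2 = (-1, 46/17, -26/17, -43/17)
  u_3 = (-168/145, -6/145, -129/145, 138/145)

Orthogonality check:
  u_2 · u_1 = 0 (should be 0)
  u_3 · u_1 = 0 (should be 0)
  u_3 · u_2 = 0 (should be 0)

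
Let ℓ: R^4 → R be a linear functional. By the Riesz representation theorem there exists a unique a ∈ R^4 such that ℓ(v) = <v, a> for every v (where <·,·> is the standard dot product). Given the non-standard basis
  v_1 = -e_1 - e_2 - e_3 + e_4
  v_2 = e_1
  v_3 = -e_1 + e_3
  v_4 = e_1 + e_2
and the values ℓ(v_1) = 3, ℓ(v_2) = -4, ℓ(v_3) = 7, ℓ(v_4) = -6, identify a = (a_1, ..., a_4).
a = (-4, -2, 3, 0)

Write a = (a_1, ..., a_4) in the standard basis. For each basis vector v_i, ℓ(v_i) = <v_i, a> is a linear equation in the a_j's. Collect the n equations into a matrix system V a = ℓ, where row i of V is v_i (expressed in the standard basis). Since V is invertible (lower-triangular with 1s on the diagonal, up to permutation), solve by back-substitution:
  V =
[[-1, -1, -1, 1],
 [1, 0, 0, 0],
 [-1, 0, 1, 0],
 [1, 1, 0, 0]]
  V a = (3, -4, 7, -6)
Solving gives a = (-4, -2, 3, 0).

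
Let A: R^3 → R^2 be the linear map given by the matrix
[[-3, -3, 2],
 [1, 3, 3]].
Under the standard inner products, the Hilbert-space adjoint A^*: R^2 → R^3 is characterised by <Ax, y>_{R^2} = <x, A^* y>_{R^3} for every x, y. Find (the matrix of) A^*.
A^* = A^T =
[[-3, 1],
 [-3, 3],
 [2, 3]]

For real matrices with standard dot products, the defining identity <Ax, y> = <x, A^* y> gives (Ax)^T y = x^T (A^*) y, i.e. x^T A^T y = x^T (A^*) y. Since this holds for all x, y, we must have A^* = A^T. Therefore
A^* =
[[-3, 1],
 [-3, 3],
 [2, 3]].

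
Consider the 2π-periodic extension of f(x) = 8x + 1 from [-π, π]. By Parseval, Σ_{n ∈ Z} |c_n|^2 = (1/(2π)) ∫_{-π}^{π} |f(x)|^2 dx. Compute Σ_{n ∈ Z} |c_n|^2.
Σ |c_n|^2 = 64π^2/3 + 1

Expand and integrate term by term over [-π, π]:
  ∫ (8x)^2 dx = 64·(2π^3/3); ∫ 2·8·(1)·x dx = 0 (odd integrand); ∫ 1^2 dx = 1·2π.
So (1/(2π)) ∫_{-π}^{π} (8x + 1)^2 dx = 64π^2/3 + 1 = 64π^2/3 + 1.
Parseval ⇒ Σ |c_n|^2 = 64π^2/3 + 1.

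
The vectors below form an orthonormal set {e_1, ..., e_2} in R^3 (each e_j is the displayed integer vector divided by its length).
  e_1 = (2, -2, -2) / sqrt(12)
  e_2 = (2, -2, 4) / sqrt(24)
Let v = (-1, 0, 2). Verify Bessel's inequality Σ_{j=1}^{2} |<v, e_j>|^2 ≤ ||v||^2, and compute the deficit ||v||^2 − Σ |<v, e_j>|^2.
Σ |<v, e_j>|^2 = 9/2; ||v||^2 = 5; deficit = 1/2

Write each e_j = u_j / sqrt(<u_j, u_j>) where u_j is the displayed integer vector. Then <v, e_j> = <v, u_j> / sqrt(<u_j, u_j>), so |<v, e_j>|^2 = <v, u_j>^2 / <u_j, u_j>.
Coefficients: <v, e_1> = -6/sqrt(12), <v, e_2> = 6/sqrt(24).
Square and sum: Σ |<v, e_j>|^2 = 9/2.
Compute ||v||^2 = v·v = 5.
Deficit = 5 − 9/2 = 1/2 ≥ 0, confirming Bessel's inequality. (The deficit equals ||v − Σ <v,e_j> e_j||^2, the squared distance from v to span{e_j}.)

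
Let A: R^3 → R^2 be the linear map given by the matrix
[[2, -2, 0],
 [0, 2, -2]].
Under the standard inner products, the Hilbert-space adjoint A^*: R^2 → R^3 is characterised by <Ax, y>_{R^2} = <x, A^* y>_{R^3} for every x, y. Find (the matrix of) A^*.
A^* = A^T =
[[2, 0],
 [-2, 2],
 [0, -2]]

For real matrices with standard dot products, the defining identity <Ax, y> = <x, A^* y> gives (Ax)^T y = x^T (A^*) y, i.e. x^T A^T y = x^T (A^*) y. Since this holds for all x, y, we must have A^* = A^T. Therefore
A^* =
[[2, 0],
 [-2, 2],
 [0, -2]].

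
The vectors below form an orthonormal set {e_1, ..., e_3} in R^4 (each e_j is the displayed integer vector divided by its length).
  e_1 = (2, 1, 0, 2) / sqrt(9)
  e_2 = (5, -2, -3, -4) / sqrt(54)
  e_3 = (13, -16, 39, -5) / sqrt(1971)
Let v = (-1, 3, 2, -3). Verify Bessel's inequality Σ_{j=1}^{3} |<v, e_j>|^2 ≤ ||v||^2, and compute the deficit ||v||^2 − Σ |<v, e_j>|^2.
Σ |<v, e_j>|^2 = 549/146; ||v||^2 = 23; deficit = 2809/146

Write each e_j = u_j / sqrt(<u_j, u_j>) where u_j is the displayed integer vector. Then <v, e_j> = <v, u_j> / sqrt(<u_j, u_j>), so |<v, e_j>|^2 = <v, u_j>^2 / <u_j, u_j>.
Coefficients: <v, e_1> = -5/sqrt(9), <v, e_2> = -5/sqrt(54), <v, e_3> = 32/sqrt(1971).
Square and sum: Σ |<v, e_j>|^2 = 549/146.
Compute ||v||^2 = v·v = 23.
Deficit = 23 − 549/146 = 2809/146 ≥ 0, confirming Bessel's inequality. (The deficit equals ||v − Σ <v,e_j> e_j||^2, the squared distance from v to span{e_j}.)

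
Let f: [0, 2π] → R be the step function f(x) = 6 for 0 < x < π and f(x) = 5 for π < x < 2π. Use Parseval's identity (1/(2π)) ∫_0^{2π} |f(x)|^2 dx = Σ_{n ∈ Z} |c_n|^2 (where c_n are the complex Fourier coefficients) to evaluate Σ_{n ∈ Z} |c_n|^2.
Σ |c_n|^2 = 61/2

Parseval equates the L^2 energy of f (normalised by 1/(2π)) with the ℓ^2 sum of its Fourier coefficients: (1/(2π)) ∫_0^{2π} |f|^2 = Σ |c_n|^2.
Compute the left side: (1/(2π)) [∫_0^π 6^2 dx + ∫_π^{2π} 5^2 dx] = (1/(2π)) · (36π + 25π) = (36 + 25)/2 = 61/2.
So Σ_{n ∈ Z} |c_n|^2 = 61/2.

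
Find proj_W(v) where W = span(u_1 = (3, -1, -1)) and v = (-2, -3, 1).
proj_W(v) = (-12/11, 4/11, 4/11)

Set up U = [u_1 | ... | u_1] ∈ R^(3×1). The projector onto W = col(U) is P = U (U^T U)^(-1) U^T.
Compute U^T U =
  [11],
and U^T v = (-4).
Solve U^T U · c = U^T v for the coefficients: c = (-4/11). The projection is proj_W(v) = U c.
Check: (v - proj_W(v)) · u_1 = 0  (should be 0).
Result: proj_W(v) = (-12/11, 4/11, 4/11).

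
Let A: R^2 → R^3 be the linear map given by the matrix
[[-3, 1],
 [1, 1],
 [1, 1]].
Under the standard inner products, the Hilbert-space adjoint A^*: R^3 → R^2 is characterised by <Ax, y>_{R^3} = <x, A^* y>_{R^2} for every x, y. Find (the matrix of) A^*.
A^* = A^T =
[[-3, 1, 1],
 [1, 1, 1]]

For real matrices with standard dot products, the defining identity <Ax, y> = <x, A^* y> gives (Ax)^T y = x^T (A^*) y, i.e. x^T A^T y = x^T (A^*) y. Since this holds for all x, y, we must have A^* = A^T. Therefore
A^* =
[[-3, 1, 1],
 [1, 1, 1]].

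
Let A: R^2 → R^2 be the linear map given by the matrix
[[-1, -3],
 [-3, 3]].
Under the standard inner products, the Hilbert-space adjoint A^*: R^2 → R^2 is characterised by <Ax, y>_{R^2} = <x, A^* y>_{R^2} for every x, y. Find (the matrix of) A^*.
A^* = A^T =
[[-1, -3],
 [-3, 3]]

For real matrices with standard dot products, the defining identity <Ax, y> = <x, A^* y> gives (Ax)^T y = x^T (A^*) y, i.e. x^T A^T y = x^T (A^*) y. Since this holds for all x, y, we must have A^* = A^T. Therefore
A^* =
[[-1, -3],
 [-3, 3]].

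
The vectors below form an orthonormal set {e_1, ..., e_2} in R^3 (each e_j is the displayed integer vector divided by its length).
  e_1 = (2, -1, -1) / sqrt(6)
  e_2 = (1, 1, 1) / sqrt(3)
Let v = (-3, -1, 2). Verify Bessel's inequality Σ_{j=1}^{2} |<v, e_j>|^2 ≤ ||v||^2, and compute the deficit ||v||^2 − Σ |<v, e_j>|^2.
Σ |<v, e_j>|^2 = 19/2; ||v||^2 = 14; deficit = 9/2

Write each e_j = u_j / sqrt(<u_j, u_j>) where u_j is the displayed integer vector. Then <v, e_j> = <v, u_j> / sqrt(<u_j, u_j>), so |<v, e_j>|^2 = <v, u_j>^2 / <u_j, u_j>.
Coefficients: <v, e_1> = -7/sqrt(6), <v, e_2> = -2/sqrt(3).
Square and sum: Σ |<v, e_j>|^2 = 19/2.
Compute ||v||^2 = v·v = 14.
Deficit = 14 − 19/2 = 9/2 ≥ 0, confirming Bessel's inequality. (The deficit equals ||v − Σ <v,e_j> e_j||^2, the squared distance from v to span{e_j}.)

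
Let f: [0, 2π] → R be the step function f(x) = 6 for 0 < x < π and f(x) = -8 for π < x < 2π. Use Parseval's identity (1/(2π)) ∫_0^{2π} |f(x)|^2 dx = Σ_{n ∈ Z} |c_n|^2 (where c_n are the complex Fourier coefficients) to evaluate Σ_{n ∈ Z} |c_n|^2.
Σ |c_n|^2 = 50

Parseval equates the L^2 energy of f (normalised by 1/(2π)) with the ℓ^2 sum of its Fourier coefficients: (1/(2π)) ∫_0^{2π} |f|^2 = Σ |c_n|^2.
Compute the left side: (1/(2π)) [∫_0^π 6^2 dx + ∫_π^{2π} (-8)^2 dx] = (1/(2π)) · (36π + 64π) = (36 + 64)/2 = 50.
So Σ_{n ∈ Z} |c_n|^2 = 50.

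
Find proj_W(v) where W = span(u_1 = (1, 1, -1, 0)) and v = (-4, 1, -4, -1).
proj_W(v) = (1/3, 1/3, -1/3, 0)

Set up U = [u_1 | ... | u_1] ∈ R^(4×1). The projector onto W = col(U) is P = U (U^T U)^(-1) U^T.
Compute U^T U =
  [3],
and U^T v = (1).
Solve U^T U · c = U^T v for the coefficients: c = (1/3). The projection is proj_W(v) = U c.
Check: (v - proj_W(v)) · u_1 = 0  (should be 0).
Result: proj_W(v) = (1/3, 1/3, -1/3, 0).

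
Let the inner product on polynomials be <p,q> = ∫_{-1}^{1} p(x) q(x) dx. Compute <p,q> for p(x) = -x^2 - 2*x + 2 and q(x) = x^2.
<p,q> = 14/15

Expand the product: p(x)·q(x) = -x^4 - 2*x^3 + 2*x^2.
∫_{-1}^{1} of each monomial x^k gives [2/(k+1) if k even, 0 if k odd]. Integrating term-by-term (or equivalently evaluating the antiderivative F(x) = -x^5/5 - x^4/2 + 2*x^3/3 at the endpoints):
  F(1) − F(−1) = -1/30 − (-29/30) = 14/15.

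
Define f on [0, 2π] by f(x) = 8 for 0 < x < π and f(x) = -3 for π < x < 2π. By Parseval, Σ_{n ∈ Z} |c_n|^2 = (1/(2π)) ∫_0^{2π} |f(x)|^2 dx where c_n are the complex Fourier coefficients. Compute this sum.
Σ |c_n|^2 = 73/2

Parseval equates the L^2 energy of f (normalised by 1/(2π)) with the ℓ^2 sum of its Fourier coefficients: (1/(2π)) ∫_0^{2π} |f|^2 = Σ |c_n|^2.
Compute the left side: (1/(2π)) [∫_0^π 8^2 dx + ∫_π^{2π} (-3)^2 dx] = (1/(2π)) · (64π + 9π) = (64 + 9)/2 = 73/2.
So Σ_{n ∈ Z} |c_n|^2 = 73/2.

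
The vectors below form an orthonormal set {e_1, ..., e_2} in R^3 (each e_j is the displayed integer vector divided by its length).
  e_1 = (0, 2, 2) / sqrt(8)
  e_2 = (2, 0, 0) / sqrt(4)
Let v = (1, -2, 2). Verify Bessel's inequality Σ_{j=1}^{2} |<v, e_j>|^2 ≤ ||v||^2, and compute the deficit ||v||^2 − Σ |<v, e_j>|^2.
Σ |<v, e_j>|^2 = 1; ||v||^2 = 9; deficit = 8

Write each e_j = u_j / sqrt(<u_j, u_j>) where u_j is the displayed integer vector. Then <v, e_j> = <v, u_j> / sqrt(<u_j, u_j>), so |<v, e_j>|^2 = <v, u_j>^2 / <u_j, u_j>.
Coefficients: <v, e_1> = 0/sqrt(8), <v, e_2> = 2/sqrt(4).
Square and sum: Σ |<v, e_j>|^2 = 1.
Compute ||v||^2 = v·v = 9.
Deficit = 9 − 1 = 8 ≥ 0, confirming Bessel's inequality. (The deficit equals ||v − Σ <v,e_j> e_j||^2, the squared distance from v to span{e_j}.)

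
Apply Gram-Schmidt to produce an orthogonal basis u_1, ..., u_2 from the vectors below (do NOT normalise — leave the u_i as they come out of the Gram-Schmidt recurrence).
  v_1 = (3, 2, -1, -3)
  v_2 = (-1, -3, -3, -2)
Orthogonal basis:
  u_1 = (3, 2, -1, -3)
  u_2 = (-1, -3, -3, -2)

Apply the Gram-Schmidt recurrence
  u_1 = v_1
  u_i = v_i − Σ_{j<i} ((v_i · u_j) / (u_j · u_j)) · u_j.

Step by step this gives:
  u_1 = (3, 2, -1, -3)
  u_2 = (-1, -3, -3, -2)

Orthogonality check:
  u_2 · u_1 = 0 (should be 0)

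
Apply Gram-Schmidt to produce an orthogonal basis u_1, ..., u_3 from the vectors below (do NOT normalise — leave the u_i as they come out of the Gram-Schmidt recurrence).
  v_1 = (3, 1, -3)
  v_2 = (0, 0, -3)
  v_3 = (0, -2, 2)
Orthogonal basis:
  u_1 = (3, 1, -3)
  u_2 = (-27/19, -9/19, -30/19)
  u_3 = (3/5, -9/5, 0)

Apply the Gram-Schmidt recurrence
  u_1 = v_1
  u_i = v_i − Σ_{j<i} ((v_i · u_j) / (u_j · u_j)) · u_j.

Step by step this gives:
  u_1 = (3, 1, -3)
  u_2 = (-27/19, -9/19, -30/19)
  u_3 = (3/5, -9/5, 0)

Orthogonality check:
  u_2 · u_1 = 0 (should be 0)
  u_3 · u_1 = 0 (should be 0)
  u_3 · u_2 = 0 (should be 0)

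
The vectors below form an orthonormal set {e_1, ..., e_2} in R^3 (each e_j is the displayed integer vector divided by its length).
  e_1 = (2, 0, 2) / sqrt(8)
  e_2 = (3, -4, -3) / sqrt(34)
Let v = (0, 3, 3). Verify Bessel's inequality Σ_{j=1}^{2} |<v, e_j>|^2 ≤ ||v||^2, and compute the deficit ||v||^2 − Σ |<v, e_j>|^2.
Σ |<v, e_j>|^2 = 297/17; ||v||^2 = 18; deficit = 9/17

Write each e_j = u_j / sqrt(<u_j, u_j>) where u_j is the displayed integer vector. Then <v, e_j> = <v, u_j> / sqrt(<u_j, u_j>), so |<v, e_j>|^2 = <v, u_j>^2 / <u_j, u_j>.
Coefficients: <v, e_1> = 6/sqrt(8), <v, e_2> = -21/sqrt(34).
Square and sum: Σ |<v, e_j>|^2 = 297/17.
Compute ||v||^2 = v·v = 18.
Deficit = 18 − 297/17 = 9/17 ≥ 0, confirming Bessel's inequality. (The deficit equals ||v − Σ <v,e_j> e_j||^2, the squared distance from v to span{e_j}.)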